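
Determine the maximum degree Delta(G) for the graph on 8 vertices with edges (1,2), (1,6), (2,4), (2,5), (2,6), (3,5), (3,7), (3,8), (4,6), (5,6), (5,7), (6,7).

Step 1: Count edges incident to each vertex:
  deg(1) = 2 (neighbors: 2, 6)
  deg(2) = 4 (neighbors: 1, 4, 5, 6)
  deg(3) = 3 (neighbors: 5, 7, 8)
  deg(4) = 2 (neighbors: 2, 6)
  deg(5) = 4 (neighbors: 2, 3, 6, 7)
  deg(6) = 5 (neighbors: 1, 2, 4, 5, 7)
  deg(7) = 3 (neighbors: 3, 5, 6)
  deg(8) = 1 (neighbors: 3)

Step 2: Find maximum:
  max(2, 4, 3, 2, 4, 5, 3, 1) = 5 (vertex 6)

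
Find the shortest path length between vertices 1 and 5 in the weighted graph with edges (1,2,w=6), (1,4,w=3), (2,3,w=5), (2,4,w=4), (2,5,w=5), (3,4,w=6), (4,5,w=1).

Step 1: Build adjacency list with weights:
  1: 2(w=6), 4(w=3)
  2: 1(w=6), 3(w=5), 4(w=4), 5(w=5)
  3: 2(w=5), 4(w=6)
  4: 1(w=3), 2(w=4), 3(w=6), 5(w=1)
  5: 2(w=5), 4(w=1)

Step 2: Apply Dijkstra's algorithm from vertex 1:
  Visit vertex 1 (distance=0)
    Update dist[2] = 6
    Update dist[4] = 3
  Visit vertex 4 (distance=3)
    Update dist[3] = 9
    Update dist[5] = 4
  Visit vertex 5 (distance=4)

Step 3: Shortest path: 1 -> 4 -> 5
Total weight: 3 + 1 = 4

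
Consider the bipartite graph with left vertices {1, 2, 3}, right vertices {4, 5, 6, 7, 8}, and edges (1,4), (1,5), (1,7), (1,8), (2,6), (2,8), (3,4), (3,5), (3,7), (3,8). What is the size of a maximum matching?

Step 1: List the neighbors of each left vertex:
  1: 4, 5, 7, 8
  2: 6, 8
  3: 4, 5, 7, 8

Step 2: Greedily match left vertices, then look for augmenting paths:
  Match 1 -- 4
  Match 2 -- 6
  Match 3 -- 5
  No augmenting path remains.

Step 3: Verify this is maximum:
  Matching size 3 = min(|L|, |R|) = min(3, 5), which is an upper bound, so this matching is maximum.

Maximum matching: {(1,4), (2,6), (3,5)}
Size: 3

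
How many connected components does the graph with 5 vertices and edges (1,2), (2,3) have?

Step 1: Build adjacency list from edges:
  1: 2
  2: 1, 3
  3: 2
  4: (none)
  5: (none)

Step 2: Run BFS/DFS from vertex 1:
  Visited: {1, 2, 3}
  Reached 3 of 5 vertices

Step 3: Only 3 of 5 vertices reached. Graph is disconnected.
Connected components: {1, 2, 3}, {4}, {5}
Number of connected components: 3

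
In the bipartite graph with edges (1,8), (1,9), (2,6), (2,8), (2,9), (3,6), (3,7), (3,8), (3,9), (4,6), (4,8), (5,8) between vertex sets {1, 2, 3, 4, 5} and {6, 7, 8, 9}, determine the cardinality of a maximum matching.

Step 1: List the neighbors of each left vertex:
  1: 8, 9
  2: 6, 8, 9
  3: 6, 7, 8, 9
  4: 6, 8
  5: 8

Step 2: Greedily match left vertices, then look for augmenting paths:
  Match 1 -- 8
  Match 2 -- 9
  Match 3 -- 7
  Match 4 -- 6
  No augmenting path remains.

Step 3: Verify this is maximum:
  Matching size 4 = min(|L|, |R|) = min(5, 4), which is an upper bound, so this matching is maximum.

Maximum matching: {(1,8), (2,9), (3,7), (4,6)}
Size: 4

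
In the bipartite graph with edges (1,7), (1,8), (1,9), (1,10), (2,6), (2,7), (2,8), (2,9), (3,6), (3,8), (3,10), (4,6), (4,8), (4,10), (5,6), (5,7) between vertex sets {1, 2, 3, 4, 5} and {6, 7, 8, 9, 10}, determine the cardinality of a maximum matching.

Step 1: List the neighbors of each left vertex:
  1: 7, 8, 9, 10
  2: 6, 7, 8, 9
  3: 6, 8, 10
  4: 6, 8, 10
  5: 6, 7

Step 2: Greedily match left vertices, then look for augmenting paths:
  Match 1 -- 7
  Match 2 -- 9
  Match 3 -- 8
  Match 4 -- 10
  Match 5 -- 6
  No augmenting path remains.

Step 3: Verify this is maximum:
  Matching size 5 = min(|L|, |R|) = min(5, 5), which is an upper bound, so this matching is maximum.

Maximum matching: {(1,7), (2,9), (3,8), (4,10), (5,6)}
Size: 5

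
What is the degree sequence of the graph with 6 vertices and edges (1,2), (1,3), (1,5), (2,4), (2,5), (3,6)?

Step 1: Count edges incident to each vertex:
  deg(1) = 3 (neighbors: 2, 3, 5)
  deg(2) = 3 (neighbors: 1, 4, 5)
  deg(3) = 2 (neighbors: 1, 6)
  deg(4) = 1 (neighbors: 2)
  deg(5) = 2 (neighbors: 1, 2)
  deg(6) = 1 (neighbors: 3)

Step 2: Sort degrees in non-increasing order:
  Degrees: [3, 3, 2, 1, 2, 1] -> sorted: [3, 3, 2, 2, 1, 1]

Degree sequence: [3, 3, 2, 2, 1, 1]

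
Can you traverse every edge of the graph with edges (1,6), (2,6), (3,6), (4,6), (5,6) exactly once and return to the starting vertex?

Step 1: Find the degree of each vertex:
  deg(1) = 1
  deg(2) = 1
  deg(3) = 1
  deg(4) = 1
  deg(5) = 1
  deg(6) = 5

Step 2: Count vertices with odd degree:
  Odd-degree vertices: 1, 2, 3, 4, 5, 6 (6 total)

Step 3: Apply Euler's theorem:
  - Eulerian circuit exists iff graph is connected and all vertices have even degree
  - Eulerian path exists iff graph is connected and has 0 or 2 odd-degree vertices

Graph has 6 odd-degree vertices (need 0 or 2).
Neither Eulerian path nor Eulerian circuit exists.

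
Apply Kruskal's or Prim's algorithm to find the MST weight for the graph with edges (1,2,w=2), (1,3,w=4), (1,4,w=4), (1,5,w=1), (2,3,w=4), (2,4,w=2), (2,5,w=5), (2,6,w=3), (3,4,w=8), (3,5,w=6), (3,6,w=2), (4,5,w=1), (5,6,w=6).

Apply Kruskal's algorithm (sort edges by weight, add if no cycle):

Sorted edges by weight:
  (1,5) w=1
  (4,5) w=1
  (1,2) w=2
  (2,4) w=2
  (3,6) w=2
  (2,6) w=3
  (1,3) w=4
  (1,4) w=4
  (2,3) w=4
  (2,5) w=5
  (3,5) w=6
  (5,6) w=6
  (3,4) w=8

Add edge (1,5) w=1 -- no cycle. Running total: 1
Add edge (4,5) w=1 -- no cycle. Running total: 2
Add edge (1,2) w=2 -- no cycle. Running total: 4
Skip edge (2,4) w=2 -- would create cycle
Add edge (3,6) w=2 -- no cycle. Running total: 6
Add edge (2,6) w=3 -- no cycle. Running total: 9

MST edges: (1,5,w=1), (4,5,w=1), (1,2,w=2), (3,6,w=2), (2,6,w=3)
Total MST weight: 1 + 1 + 2 + 2 + 3 = 9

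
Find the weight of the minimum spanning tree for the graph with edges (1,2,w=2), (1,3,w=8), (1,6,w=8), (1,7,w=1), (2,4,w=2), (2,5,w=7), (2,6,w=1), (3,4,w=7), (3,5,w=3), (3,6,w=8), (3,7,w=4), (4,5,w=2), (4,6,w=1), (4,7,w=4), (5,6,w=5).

Apply Kruskal's algorithm (sort edges by weight, add if no cycle):

Sorted edges by weight:
  (1,7) w=1
  (2,6) w=1
  (4,6) w=1
  (1,2) w=2
  (2,4) w=2
  (4,5) w=2
  (3,5) w=3
  (3,7) w=4
  (4,7) w=4
  (5,6) w=5
  (2,5) w=7
  (3,4) w=7
  (1,3) w=8
  (1,6) w=8
  (3,6) w=8

Add edge (1,7) w=1 -- no cycle. Running total: 1
Add edge (2,6) w=1 -- no cycle. Running total: 2
Add edge (4,6) w=1 -- no cycle. Running total: 3
Add edge (1,2) w=2 -- no cycle. Running total: 5
Skip edge (2,4) w=2 -- would create cycle
Add edge (4,5) w=2 -- no cycle. Running total: 7
Add edge (3,5) w=3 -- no cycle. Running total: 10

MST edges: (1,7,w=1), (2,6,w=1), (4,6,w=1), (1,2,w=2), (4,5,w=2), (3,5,w=3)
Total MST weight: 1 + 1 + 1 + 2 + 2 + 3 = 10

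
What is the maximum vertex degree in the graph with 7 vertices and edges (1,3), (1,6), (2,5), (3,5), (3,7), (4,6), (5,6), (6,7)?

Step 1: Count edges incident to each vertex:
  deg(1) = 2 (neighbors: 3, 6)
  deg(2) = 1 (neighbors: 5)
  deg(3) = 3 (neighbors: 1, 5, 7)
  deg(4) = 1 (neighbors: 6)
  deg(5) = 3 (neighbors: 2, 3, 6)
  deg(6) = 4 (neighbors: 1, 4, 5, 7)
  deg(7) = 2 (neighbors: 3, 6)

Step 2: Find maximum:
  max(2, 1, 3, 1, 3, 4, 2) = 4 (vertex 6)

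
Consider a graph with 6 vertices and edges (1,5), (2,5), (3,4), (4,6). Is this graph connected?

Step 1: Build adjacency list from edges:
  1: 5
  2: 5
  3: 4
  4: 3, 6
  5: 1, 2
  6: 4

Step 2: Run BFS/DFS from vertex 1:
  Visited: {1, 5, 2}
  Reached 3 of 6 vertices

Step 3: Only 3 of 6 vertices reached. Graph is disconnected.
Connected components: {1, 2, 5}, {3, 4, 6}
Answer: No, the graph is not connected (2 components).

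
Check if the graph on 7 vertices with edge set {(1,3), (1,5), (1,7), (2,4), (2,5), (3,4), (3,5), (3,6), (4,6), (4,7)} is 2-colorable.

Step 1: Attempt 2-coloring using BFS:
  Start at vertex 1, assign color 0
  Color vertex 3 with color 1 (neighbor of 1)
  Color vertex 5 with color 1 (neighbor of 1)
  Color vertex 7 with color 1 (neighbor of 1)
  Color vertex 4 with color 0 (neighbor of 3)

Step 2: Conflict found! Vertices 3 and 5 are adjacent but have the same color.
This means the graph contains an odd cycle.

The graph is NOT bipartite.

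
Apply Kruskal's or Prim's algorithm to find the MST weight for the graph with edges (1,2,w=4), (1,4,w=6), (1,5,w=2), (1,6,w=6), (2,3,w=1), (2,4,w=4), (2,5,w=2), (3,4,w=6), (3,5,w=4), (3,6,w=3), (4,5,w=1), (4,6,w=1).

Apply Kruskal's algorithm (sort edges by weight, add if no cycle):

Sorted edges by weight:
  (2,3) w=1
  (4,6) w=1
  (4,5) w=1
  (1,5) w=2
  (2,5) w=2
  (3,6) w=3
  (1,2) w=4
  (2,4) w=4
  (3,5) w=4
  (1,6) w=6
  (1,4) w=6
  (3,4) w=6

Add edge (2,3) w=1 -- no cycle. Running total: 1
Add edge (4,6) w=1 -- no cycle. Running total: 2
Add edge (4,5) w=1 -- no cycle. Running total: 3
Add edge (1,5) w=2 -- no cycle. Running total: 5
Add edge (2,5) w=2 -- no cycle. Running total: 7

MST edges: (2,3,w=1), (4,6,w=1), (4,5,w=1), (1,5,w=2), (2,5,w=2)
Total MST weight: 1 + 1 + 1 + 2 + 2 = 7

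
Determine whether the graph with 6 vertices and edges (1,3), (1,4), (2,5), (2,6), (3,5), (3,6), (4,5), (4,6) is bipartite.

Step 1: Attempt 2-coloring using BFS:
  Start at vertex 1, assign color 0
  Color vertex 3 with color 1 (neighbor of 1)
  Color vertex 4 with color 1 (neighbor of 1)
  Color vertex 5 with color 0 (neighbor of 3)
  Color vertex 6 with color 0 (neighbor of 3)
  Color vertex 2 with color 1 (neighbor of 5)

Step 2: 2-coloring succeeded. No conflicts found.
  Set A (color 0): {1, 5, 6}
  Set B (color 1): {2, 3, 4}

The graph is bipartite with partition {1, 5, 6}, {2, 3, 4}.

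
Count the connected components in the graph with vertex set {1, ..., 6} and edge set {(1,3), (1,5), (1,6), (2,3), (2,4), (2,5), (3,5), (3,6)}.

Step 1: Build adjacency list from edges:
  1: 3, 5, 6
  2: 3, 4, 5
  3: 1, 2, 5, 6
  4: 2
  5: 1, 2, 3
  6: 1, 3

Step 2: Run BFS/DFS from vertex 1:
  Visited: {1, 3, 5, 6, 2, 4}
  Reached 6 of 6 vertices

Step 3: All 6 vertices reached from vertex 1, so the graph is connected.
Number of connected components: 1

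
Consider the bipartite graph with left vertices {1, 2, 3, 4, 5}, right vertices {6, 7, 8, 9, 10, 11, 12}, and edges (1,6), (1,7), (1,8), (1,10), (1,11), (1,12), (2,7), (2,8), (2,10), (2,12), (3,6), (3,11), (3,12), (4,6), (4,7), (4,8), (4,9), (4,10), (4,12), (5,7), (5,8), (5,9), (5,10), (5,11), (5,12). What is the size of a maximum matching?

Step 1: List the neighbors of each left vertex:
  1: 6, 7, 8, 10, 11, 12
  2: 7, 8, 10, 12
  3: 6, 11, 12
  4: 6, 7, 8, 9, 10, 12
  5: 7, 8, 9, 10, 11, 12

Step 2: Greedily match left vertices, then look for augmenting paths:
  Match 1 -- 6
  Match 2 -- 7
  Match 3 -- 11
  Match 4 -- 8
  Match 5 -- 9
  No augmenting path remains.

Step 3: Verify this is maximum:
  Matching size 5 = min(|L|, |R|) = min(5, 7), which is an upper bound, so this matching is maximum.

Maximum matching: {(1,6), (2,7), (3,11), (4,8), (5,9)}
Size: 5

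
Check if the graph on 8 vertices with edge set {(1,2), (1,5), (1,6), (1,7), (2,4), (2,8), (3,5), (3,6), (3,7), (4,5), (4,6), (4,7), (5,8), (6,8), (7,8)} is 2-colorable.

Step 1: Attempt 2-coloring using BFS:
  Start at vertex 1, assign color 0
  Color vertex 2 with color 1 (neighbor of 1)
  Color vertex 5 with color 1 (neighbor of 1)
  Color vertex 6 with color 1 (neighbor of 1)
  Color vertex 7 with color 1 (neighbor of 1)
  Color vertex 4 with color 0 (neighbor of 2)
  Color vertex 8 with color 0 (neighbor of 2)
  Color vertex 3 with color 0 (neighbor of 5)

Step 2: 2-coloring succeeded. No conflicts found.
  Set A (color 0): {1, 3, 4, 8}
  Set B (color 1): {2, 5, 6, 7}

The graph is bipartite with partition {1, 3, 4, 8}, {2, 5, 6, 7}.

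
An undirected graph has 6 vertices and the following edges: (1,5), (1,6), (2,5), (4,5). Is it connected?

Step 1: Build adjacency list from edges:
  1: 5, 6
  2: 5
  3: (none)
  4: 5
  5: 1, 2, 4
  6: 1

Step 2: Run BFS/DFS from vertex 1:
  Visited: {1, 5, 6, 2, 4}
  Reached 5 of 6 vertices

Step 3: Only 5 of 6 vertices reached. Graph is disconnected.
Connected components: {1, 2, 4, 5, 6}, {3}
Answer: No, the graph is not connected (2 components).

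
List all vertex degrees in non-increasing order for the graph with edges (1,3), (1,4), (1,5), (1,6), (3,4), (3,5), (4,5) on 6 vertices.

Step 1: Count edges incident to each vertex:
  deg(1) = 4 (neighbors: 3, 4, 5, 6)
  deg(2) = 0 (neighbors: none)
  deg(3) = 3 (neighbors: 1, 4, 5)
  deg(4) = 3 (neighbors: 1, 3, 5)
  deg(5) = 3 (neighbors: 1, 3, 4)
  deg(6) = 1 (neighbors: 1)

Step 2: Sort degrees in non-increasing order:
  Degrees: [4, 0, 3, 3, 3, 1] -> sorted: [4, 3, 3, 3, 1, 0]

Degree sequence: [4, 3, 3, 3, 1, 0]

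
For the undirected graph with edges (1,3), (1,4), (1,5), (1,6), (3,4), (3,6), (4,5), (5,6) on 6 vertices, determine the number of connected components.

Step 1: Build adjacency list from edges:
  1: 3, 4, 5, 6
  2: (none)
  3: 1, 4, 6
  4: 1, 3, 5
  5: 1, 4, 6
  6: 1, 3, 5

Step 2: Run BFS/DFS from vertex 1:
  Visited: {1, 3, 4, 5, 6}
  Reached 5 of 6 vertices

Step 3: Only 5 of 6 vertices reached. Graph is disconnected.
Connected components: {1, 3, 4, 5, 6}, {2}
Number of connected components: 2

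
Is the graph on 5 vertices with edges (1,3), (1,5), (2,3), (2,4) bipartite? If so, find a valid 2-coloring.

Step 1: Attempt 2-coloring using BFS:
  Start at vertex 1, assign color 0
  Color vertex 3 with color 1 (neighbor of 1)
  Color vertex 5 with color 1 (neighbor of 1)
  Color vertex 2 with color 0 (neighbor of 3)
  Color vertex 4 with color 1 (neighbor of 2)

Step 2: 2-coloring succeeded. No conflicts found.
  Set A (color 0): {1, 2}
  Set B (color 1): {3, 4, 5}

The graph is bipartite with partition {1, 2}, {3, 4, 5}.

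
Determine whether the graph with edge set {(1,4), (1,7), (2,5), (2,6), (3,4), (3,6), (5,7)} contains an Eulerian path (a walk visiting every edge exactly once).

Step 1: Find the degree of each vertex:
  deg(1) = 2
  deg(2) = 2
  deg(3) = 2
  deg(4) = 2
  deg(5) = 2
  deg(6) = 2
  deg(7) = 2

Step 2: Count vertices with odd degree:
  All vertices have even degree (0 odd-degree vertices)

Step 3: Apply Euler's theorem:
  - Eulerian circuit exists iff graph is connected and all vertices have even degree
  - Eulerian path exists iff graph is connected and has 0 or 2 odd-degree vertices

Graph is connected with 0 odd-degree vertices.
Both Eulerian circuit and Eulerian path exist.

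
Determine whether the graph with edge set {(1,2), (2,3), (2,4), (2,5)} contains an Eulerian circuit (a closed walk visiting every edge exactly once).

Step 1: Find the degree of each vertex:
  deg(1) = 1
  deg(2) = 4
  deg(3) = 1
  deg(4) = 1
  deg(5) = 1

Step 2: Count vertices with odd degree:
  Odd-degree vertices: 1, 3, 4, 5 (4 total)

Step 3: Apply Euler's theorem:
  - Eulerian circuit exists iff graph is connected and all vertices have even degree
  - Eulerian path exists iff graph is connected and has 0 or 2 odd-degree vertices

Graph has 4 odd-degree vertices (need 0 or 2).
Neither Eulerian path nor Eulerian circuit exists.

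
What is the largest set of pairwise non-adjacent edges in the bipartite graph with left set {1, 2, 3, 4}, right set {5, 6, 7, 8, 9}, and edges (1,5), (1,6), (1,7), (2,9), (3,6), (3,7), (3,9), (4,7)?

Step 1: List the neighbors of each left vertex:
  1: 5, 6, 7
  2: 9
  3: 6, 7, 9
  4: 7

Step 2: Greedily match left vertices, then look for augmenting paths:
  Match 1 -- 5
  Match 2 -- 9
  Match 3 -- 6
  Match 4 -- 7
  No augmenting path remains.

Step 3: Verify this is maximum:
  Matching size 4 = min(|L|, |R|) = min(4, 5), which is an upper bound, so this matching is maximum.

Maximum matching: {(1,5), (2,9), (3,6), (4,7)}
Size: 4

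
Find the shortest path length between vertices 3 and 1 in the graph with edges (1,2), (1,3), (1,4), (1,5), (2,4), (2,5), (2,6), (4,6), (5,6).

Step 1: Build adjacency list:
  1: 2, 3, 4, 5
  2: 1, 4, 5, 6
  3: 1
  4: 1, 2, 6
  5: 1, 2, 6
  6: 2, 4, 5

Step 2: BFS from vertex 3 to find shortest path to 1:
  vertex 1 reached at distance 1

Step 3: Shortest path: 3 -> 1
Path length: 1 edge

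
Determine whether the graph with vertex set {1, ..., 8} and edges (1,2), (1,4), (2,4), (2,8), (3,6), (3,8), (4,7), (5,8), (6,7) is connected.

Step 1: Build adjacency list from edges:
  1: 2, 4
  2: 1, 4, 8
  3: 6, 8
  4: 1, 2, 7
  5: 8
  6: 3, 7
  7: 4, 6
  8: 2, 3, 5

Step 2: Run BFS/DFS from vertex 1:
  Visited: {1, 2, 4, 8, 7, 3, 5, 6}
  Reached 8 of 8 vertices

Step 3: All 8 vertices reached from vertex 1, so the graph is connected.
Answer: Yes, the graph is connected.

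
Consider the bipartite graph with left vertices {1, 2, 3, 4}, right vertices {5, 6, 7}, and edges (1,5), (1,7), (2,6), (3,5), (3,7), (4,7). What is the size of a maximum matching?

Step 1: List the neighbors of each left vertex:
  1: 5, 7
  2: 6
  3: 5, 7
  4: 7

Step 2: Greedily match left vertices, then look for augmenting paths:
  Match 1 -- 5
  Match 2 -- 6
  Match 3 -- 7
  No augmenting path remains.

Step 3: Verify this is maximum:
  Matching size 3 = min(|L|, |R|) = min(4, 3), which is an upper bound, so this matching is maximum.

Maximum matching: {(1,5), (2,6), (3,7)}
Size: 3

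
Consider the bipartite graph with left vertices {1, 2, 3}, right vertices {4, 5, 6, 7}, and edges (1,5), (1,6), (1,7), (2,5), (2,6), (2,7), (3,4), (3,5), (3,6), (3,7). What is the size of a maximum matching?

Step 1: List the neighbors of each left vertex:
  1: 5, 6, 7
  2: 5, 6, 7
  3: 4, 5, 6, 7

Step 2: Greedily match left vertices, then look for augmenting paths:
  Match 1 -- 5
  Match 2 -- 6
  Match 3 -- 4
  No augmenting path remains.

Step 3: Verify this is maximum:
  Matching size 3 = min(|L|, |R|) = min(3, 4), which is an upper bound, so this matching is maximum.

Maximum matching: {(1,5), (2,6), (3,4)}
Size: 3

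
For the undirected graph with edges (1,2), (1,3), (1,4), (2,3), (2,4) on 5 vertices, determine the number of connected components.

Step 1: Build adjacency list from edges:
  1: 2, 3, 4
  2: 1, 3, 4
  3: 1, 2
  4: 1, 2
  5: (none)

Step 2: Run BFS/DFS from vertex 1:
  Visited: {1, 2, 3, 4}
  Reached 4 of 5 vertices

Step 3: Only 4 of 5 vertices reached. Graph is disconnected.
Connected components: {1, 2, 3, 4}, {5}
Number of connected components: 2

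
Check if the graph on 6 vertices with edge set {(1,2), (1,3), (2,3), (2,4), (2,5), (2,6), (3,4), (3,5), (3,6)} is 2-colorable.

Step 1: Attempt 2-coloring using BFS:
  Start at vertex 1, assign color 0
  Color vertex 2 with color 1 (neighbor of 1)
  Color vertex 3 with color 1 (neighbor of 1)

Step 2: Conflict found! Vertices 2 and 3 are adjacent but have the same color.
This means the graph contains an odd cycle.

The graph is NOT bipartite.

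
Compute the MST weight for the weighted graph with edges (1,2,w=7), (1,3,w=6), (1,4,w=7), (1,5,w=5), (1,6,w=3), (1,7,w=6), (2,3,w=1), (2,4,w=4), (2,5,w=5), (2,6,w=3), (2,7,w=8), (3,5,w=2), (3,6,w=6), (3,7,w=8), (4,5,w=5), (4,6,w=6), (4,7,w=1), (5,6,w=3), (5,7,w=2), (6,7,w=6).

Apply Kruskal's algorithm (sort edges by weight, add if no cycle):

Sorted edges by weight:
  (2,3) w=1
  (4,7) w=1
  (3,5) w=2
  (5,7) w=2
  (1,6) w=3
  (2,6) w=3
  (5,6) w=3
  (2,4) w=4
  (1,5) w=5
  (2,5) w=5
  (4,5) w=5
  (1,3) w=6
  (1,7) w=6
  (3,6) w=6
  (4,6) w=6
  (6,7) w=6
  (1,4) w=7
  (1,2) w=7
  (2,7) w=8
  (3,7) w=8

Add edge (2,3) w=1 -- no cycle. Running total: 1
Add edge (4,7) w=1 -- no cycle. Running total: 2
Add edge (3,5) w=2 -- no cycle. Running total: 4
Add edge (5,7) w=2 -- no cycle. Running total: 6
Add edge (1,6) w=3 -- no cycle. Running total: 9
Add edge (2,6) w=3 -- no cycle. Running total: 12

MST edges: (2,3,w=1), (4,7,w=1), (3,5,w=2), (5,7,w=2), (1,6,w=3), (2,6,w=3)
Total MST weight: 1 + 1 + 2 + 2 + 3 + 3 = 12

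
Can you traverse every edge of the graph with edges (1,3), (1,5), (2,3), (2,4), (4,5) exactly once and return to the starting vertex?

Step 1: Find the degree of each vertex:
  deg(1) = 2
  deg(2) = 2
  deg(3) = 2
  deg(4) = 2
  deg(5) = 2

Step 2: Count vertices with odd degree:
  All vertices have even degree (0 odd-degree vertices)

Step 3: Apply Euler's theorem:
  - Eulerian circuit exists iff graph is connected and all vertices have even degree
  - Eulerian path exists iff graph is connected and has 0 or 2 odd-degree vertices

Graph is connected with 0 odd-degree vertices.
Both Eulerian circuit and Eulerian path exist.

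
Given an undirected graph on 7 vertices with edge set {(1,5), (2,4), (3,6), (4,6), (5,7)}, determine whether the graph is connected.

Step 1: Build adjacency list from edges:
  1: 5
  2: 4
  3: 6
  4: 2, 6
  5: 1, 7
  6: 3, 4
  7: 5

Step 2: Run BFS/DFS from vertex 1:
  Visited: {1, 5, 7}
  Reached 3 of 7 vertices

Step 3: Only 3 of 7 vertices reached. Graph is disconnected.
Connected components: {1, 5, 7}, {2, 3, 4, 6}
Answer: No, the graph is not connected (2 components).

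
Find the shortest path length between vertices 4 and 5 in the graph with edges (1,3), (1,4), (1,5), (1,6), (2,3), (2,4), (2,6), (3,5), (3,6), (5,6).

Step 1: Build adjacency list:
  1: 3, 4, 5, 6
  2: 3, 4, 6
  3: 1, 2, 5, 6
  4: 1, 2
  5: 1, 3, 6
  6: 1, 2, 3, 5

Step 2: BFS from vertex 4 to find shortest path to 5:
  vertex 1 reached at distance 1
  vertex 2 reached at distance 1
  vertex 3 reached at distance 2
  vertex 5 reached at distance 2

Step 3: Shortest path: 4 -> 1 -> 5
Path length: 2 edges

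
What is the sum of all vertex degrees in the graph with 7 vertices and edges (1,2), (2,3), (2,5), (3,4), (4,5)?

Step 1: Count edges incident to each vertex:
  deg(1) = 1 (neighbors: 2)
  deg(2) = 3 (neighbors: 1, 3, 5)
  deg(3) = 2 (neighbors: 2, 4)
  deg(4) = 2 (neighbors: 3, 5)
  deg(5) = 2 (neighbors: 2, 4)
  deg(6) = 0 (neighbors: none)
  deg(7) = 0 (neighbors: none)

Step 2: Sum all degrees:
  1 + 3 + 2 + 2 + 2 + 0 + 0 = 10

Verification: sum of degrees = 2 * |E| = 2 * 5 = 10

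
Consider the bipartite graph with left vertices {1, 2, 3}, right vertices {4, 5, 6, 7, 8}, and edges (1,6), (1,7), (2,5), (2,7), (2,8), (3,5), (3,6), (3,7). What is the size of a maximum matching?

Step 1: List the neighbors of each left vertex:
  1: 6, 7
  2: 5, 7, 8
  3: 5, 6, 7

Step 2: Greedily match left vertices, then look for augmenting paths:
  Match 1 -- 6
  Match 2 -- 5
  Match 3 -- 7
  No augmenting path remains.

Step 3: Verify this is maximum:
  Matching size 3 = min(|L|, |R|) = min(3, 5), which is an upper bound, so this matching is maximum.

Maximum matching: {(1,6), (2,5), (3,7)}
Size: 3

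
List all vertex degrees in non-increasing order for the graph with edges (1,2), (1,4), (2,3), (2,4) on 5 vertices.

Step 1: Count edges incident to each vertex:
  deg(1) = 2 (neighbors: 2, 4)
  deg(2) = 3 (neighbors: 1, 3, 4)
  deg(3) = 1 (neighbors: 2)
  deg(4) = 2 (neighbors: 1, 2)
  deg(5) = 0 (neighbors: none)

Step 2: Sort degrees in non-increasing order:
  Degrees: [2, 3, 1, 2, 0] -> sorted: [3, 2, 2, 1, 0]

Degree sequence: [3, 2, 2, 1, 0]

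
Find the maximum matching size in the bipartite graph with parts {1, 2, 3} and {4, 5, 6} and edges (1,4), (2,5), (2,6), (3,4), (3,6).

Step 1: List the neighbors of each left vertex:
  1: 4
  2: 5, 6
  3: 4, 6

Step 2: Greedily match left vertices, then look for augmenting paths:
  Match 1 -- 4
  Match 2 -- 5
  Match 3 -- 6
  No augmenting path remains.

Step 3: Verify this is maximum:
  Matching size 3 = min(|L|, |R|) = min(3, 3), which is an upper bound, so this matching is maximum.

Maximum matching: {(1,4), (2,5), (3,6)}
Size: 3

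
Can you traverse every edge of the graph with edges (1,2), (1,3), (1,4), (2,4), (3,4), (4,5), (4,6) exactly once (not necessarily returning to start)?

Step 1: Find the degree of each vertex:
  deg(1) = 3
  deg(2) = 2
  deg(3) = 2
  deg(4) = 5
  deg(5) = 1
  deg(6) = 1

Step 2: Count vertices with odd degree:
  Odd-degree vertices: 1, 4, 5, 6 (4 total)

Step 3: Apply Euler's theorem:
  - Eulerian circuit exists iff graph is connected and all vertices have even degree
  - Eulerian path exists iff graph is connected and has 0 or 2 odd-degree vertices

Graph has 4 odd-degree vertices (need 0 or 2).
Neither Eulerian path nor Eulerian circuit exists.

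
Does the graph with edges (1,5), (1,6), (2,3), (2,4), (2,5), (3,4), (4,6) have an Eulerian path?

Step 1: Find the degree of each vertex:
  deg(1) = 2
  deg(2) = 3
  deg(3) = 2
  deg(4) = 3
  deg(5) = 2
  deg(6) = 2

Step 2: Count vertices with odd degree:
  Odd-degree vertices: 2, 4 (2 total)

Step 3: Apply Euler's theorem:
  - Eulerian circuit exists iff graph is connected and all vertices have even degree
  - Eulerian path exists iff graph is connected and has 0 or 2 odd-degree vertices

Graph is connected with exactly 2 odd-degree vertices (2, 4).
Eulerian path exists (starting and ending at the odd-degree vertices), but no Eulerian circuit.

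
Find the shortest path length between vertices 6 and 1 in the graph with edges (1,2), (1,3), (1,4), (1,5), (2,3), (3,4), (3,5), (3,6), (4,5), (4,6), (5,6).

Step 1: Build adjacency list:
  1: 2, 3, 4, 5
  2: 1, 3
  3: 1, 2, 4, 5, 6
  4: 1, 3, 5, 6
  5: 1, 3, 4, 6
  6: 3, 4, 5

Step 2: BFS from vertex 6 to find shortest path to 1:
  vertex 3 reached at distance 1
  vertex 4 reached at distance 1
  vertex 5 reached at distance 1
  vertex 1 reached at distance 2

Step 3: Shortest path: 6 -> 5 -> 1
Path length: 2 edges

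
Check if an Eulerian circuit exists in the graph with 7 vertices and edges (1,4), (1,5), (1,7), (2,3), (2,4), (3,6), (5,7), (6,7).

Step 1: Find the degree of each vertex:
  deg(1) = 3
  deg(2) = 2
  deg(3) = 2
  deg(4) = 2
  deg(5) = 2
  deg(6) = 2
  deg(7) = 3

Step 2: Count vertices with odd degree:
  Odd-degree vertices: 1, 7 (2 total)

Step 3: Apply Euler's theorem:
  - Eulerian circuit exists iff graph is connected and all vertices have even degree
  - Eulerian path exists iff graph is connected and has 0 or 2 odd-degree vertices

Graph is connected with exactly 2 odd-degree vertices (1, 7).
Eulerian path exists (starting and ending at the odd-degree vertices), but no Eulerian circuit.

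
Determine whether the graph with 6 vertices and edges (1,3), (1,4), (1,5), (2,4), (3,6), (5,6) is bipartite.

Step 1: Attempt 2-coloring using BFS:
  Start at vertex 1, assign color 0
  Color vertex 3 with color 1 (neighbor of 1)
  Color vertex 4 with color 1 (neighbor of 1)
  Color vertex 5 with color 1 (neighbor of 1)
  Color vertex 6 with color 0 (neighbor of 3)
  Color vertex 2 with color 0 (neighbor of 4)

Step 2: 2-coloring succeeded. No conflicts found.
  Set A (color 0): {1, 2, 6}
  Set B (color 1): {3, 4, 5}

The graph is bipartite with partition {1, 2, 6}, {3, 4, 5}.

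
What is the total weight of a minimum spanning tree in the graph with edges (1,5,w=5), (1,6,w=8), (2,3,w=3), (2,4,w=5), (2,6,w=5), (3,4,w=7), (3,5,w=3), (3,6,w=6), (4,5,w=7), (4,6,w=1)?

Apply Kruskal's algorithm (sort edges by weight, add if no cycle):

Sorted edges by weight:
  (4,6) w=1
  (2,3) w=3
  (3,5) w=3
  (1,5) w=5
  (2,4) w=5
  (2,6) w=5
  (3,6) w=6
  (3,4) w=7
  (4,5) w=7
  (1,6) w=8

Add edge (4,6) w=1 -- no cycle. Running total: 1
Add edge (2,3) w=3 -- no cycle. Running total: 4
Add edge (3,5) w=3 -- no cycle. Running total: 7
Add edge (1,5) w=5 -- no cycle. Running total: 12
Add edge (2,4) w=5 -- no cycle. Running total: 17

MST edges: (4,6,w=1), (2,3,w=3), (3,5,w=3), (1,5,w=5), (2,4,w=5)
Total MST weight: 1 + 3 + 3 + 5 + 5 = 17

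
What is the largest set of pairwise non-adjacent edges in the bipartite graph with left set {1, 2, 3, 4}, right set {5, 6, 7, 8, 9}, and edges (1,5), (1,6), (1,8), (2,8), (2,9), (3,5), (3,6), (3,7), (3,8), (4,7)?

Step 1: List the neighbors of each left vertex:
  1: 5, 6, 8
  2: 8, 9
  3: 5, 6, 7, 8
  4: 7

Step 2: Greedily match left vertices, then look for augmenting paths:
  Match 1 -- 5
  Match 2 -- 8
  Match 3 -- 6
  Match 4 -- 7
  No augmenting path remains.

Step 3: Verify this is maximum:
  Matching size 4 = min(|L|, |R|) = min(4, 5), which is an upper bound, so this matching is maximum.

Maximum matching: {(1,5), (2,8), (3,6), (4,7)}
Size: 4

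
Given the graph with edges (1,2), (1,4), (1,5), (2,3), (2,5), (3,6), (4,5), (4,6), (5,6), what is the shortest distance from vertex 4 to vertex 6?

Step 1: Build adjacency list:
  1: 2, 4, 5
  2: 1, 3, 5
  3: 2, 6
  4: 1, 5, 6
  5: 1, 2, 4, 6
  6: 3, 4, 5

Step 2: BFS from vertex 4 to find shortest path to 6:
  vertex 1 reached at distance 1
  vertex 5 reached at distance 1
  vertex 6 reached at distance 1

Step 3: Shortest path: 4 -> 6
Path length: 1 edge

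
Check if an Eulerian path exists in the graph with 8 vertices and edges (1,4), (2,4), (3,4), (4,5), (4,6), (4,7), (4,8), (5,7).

Step 1: Find the degree of each vertex:
  deg(1) = 1
  deg(2) = 1
  deg(3) = 1
  deg(4) = 7
  deg(5) = 2
  deg(6) = 1
  deg(7) = 2
  deg(8) = 1

Step 2: Count vertices with odd degree:
  Odd-degree vertices: 1, 2, 3, 4, 6, 8 (6 total)

Step 3: Apply Euler's theorem:
  - Eulerian circuit exists iff graph is connected and all vertices have even degree
  - Eulerian path exists iff graph is connected and has 0 or 2 odd-degree vertices

Graph has 6 odd-degree vertices (need 0 or 2).
Neither Eulerian path nor Eulerian circuit exists.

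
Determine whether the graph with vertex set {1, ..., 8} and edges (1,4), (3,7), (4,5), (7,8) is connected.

Step 1: Build adjacency list from edges:
  1: 4
  2: (none)
  3: 7
  4: 1, 5
  5: 4
  6: (none)
  7: 3, 8
  8: 7

Step 2: Run BFS/DFS from vertex 1:
  Visited: {1, 4, 5}
  Reached 3 of 8 vertices

Step 3: Only 3 of 8 vertices reached. Graph is disconnected.
Connected components: {1, 4, 5}, {2}, {3, 7, 8}, {6}
Answer: No, the graph is not connected (4 components).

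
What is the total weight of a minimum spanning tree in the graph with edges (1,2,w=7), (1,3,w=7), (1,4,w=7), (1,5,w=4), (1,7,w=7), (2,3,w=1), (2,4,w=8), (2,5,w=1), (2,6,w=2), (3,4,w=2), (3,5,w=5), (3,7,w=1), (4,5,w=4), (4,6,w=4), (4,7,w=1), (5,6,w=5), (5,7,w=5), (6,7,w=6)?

Apply Kruskal's algorithm (sort edges by weight, add if no cycle):

Sorted edges by weight:
  (2,3) w=1
  (2,5) w=1
  (3,7) w=1
  (4,7) w=1
  (2,6) w=2
  (3,4) w=2
  (1,5) w=4
  (4,5) w=4
  (4,6) w=4
  (3,5) w=5
  (5,7) w=5
  (5,6) w=5
  (6,7) w=6
  (1,4) w=7
  (1,2) w=7
  (1,3) w=7
  (1,7) w=7
  (2,4) w=8

Add edge (2,3) w=1 -- no cycle. Running total: 1
Add edge (2,5) w=1 -- no cycle. Running total: 2
Add edge (3,7) w=1 -- no cycle. Running total: 3
Add edge (4,7) w=1 -- no cycle. Running total: 4
Add edge (2,6) w=2 -- no cycle. Running total: 6
Skip edge (3,4) w=2 -- would create cycle
Add edge (1,5) w=4 -- no cycle. Running total: 10

MST edges: (2,3,w=1), (2,5,w=1), (3,7,w=1), (4,7,w=1), (2,6,w=2), (1,5,w=4)
Total MST weight: 1 + 1 + 1 + 1 + 2 + 4 = 10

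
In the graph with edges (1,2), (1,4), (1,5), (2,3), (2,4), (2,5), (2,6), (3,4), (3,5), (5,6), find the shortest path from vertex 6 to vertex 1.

Step 1: Build adjacency list:
  1: 2, 4, 5
  2: 1, 3, 4, 5, 6
  3: 2, 4, 5
  4: 1, 2, 3
  5: 1, 2, 3, 6
  6: 2, 5

Step 2: BFS from vertex 6 to find shortest path to 1:
  vertex 2 reached at distance 1
  vertex 5 reached at distance 1
  vertex 1 reached at distance 2

Step 3: Shortest path: 6 -> 2 -> 1
Path length: 2 edges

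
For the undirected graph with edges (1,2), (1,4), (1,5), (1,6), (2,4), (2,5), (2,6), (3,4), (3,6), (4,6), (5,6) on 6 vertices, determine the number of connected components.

Step 1: Build adjacency list from edges:
  1: 2, 4, 5, 6
  2: 1, 4, 5, 6
  3: 4, 6
  4: 1, 2, 3, 6
  5: 1, 2, 6
  6: 1, 2, 3, 4, 5

Step 2: Run BFS/DFS from vertex 1:
  Visited: {1, 2, 4, 5, 6, 3}
  Reached 6 of 6 vertices

Step 3: All 6 vertices reached from vertex 1, so the graph is connected.
Number of connected components: 1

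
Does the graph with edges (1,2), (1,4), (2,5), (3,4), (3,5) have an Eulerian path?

Step 1: Find the degree of each vertex:
  deg(1) = 2
  deg(2) = 2
  deg(3) = 2
  deg(4) = 2
  deg(5) = 2

Step 2: Count vertices with odd degree:
  All vertices have even degree (0 odd-degree vertices)

Step 3: Apply Euler's theorem:
  - Eulerian circuit exists iff graph is connected and all vertices have even degree
  - Eulerian path exists iff graph is connected and has 0 or 2 odd-degree vertices

Graph is connected with 0 odd-degree vertices.
Both Eulerian circuit and Eulerian path exist.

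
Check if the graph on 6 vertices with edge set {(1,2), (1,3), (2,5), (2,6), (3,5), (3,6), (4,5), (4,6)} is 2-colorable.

Step 1: Attempt 2-coloring using BFS:
  Start at vertex 1, assign color 0
  Color vertex 2 with color 1 (neighbor of 1)
  Color vertex 3 with color 1 (neighbor of 1)
  Color vertex 5 with color 0 (neighbor of 2)
  Color vertex 6 with color 0 (neighbor of 2)
  Color vertex 4 with color 1 (neighbor of 5)

Step 2: 2-coloring succeeded. No conflicts found.
  Set A (color 0): {1, 5, 6}
  Set B (color 1): {2, 3, 4}

The graph is bipartite with partition {1, 5, 6}, {2, 3, 4}.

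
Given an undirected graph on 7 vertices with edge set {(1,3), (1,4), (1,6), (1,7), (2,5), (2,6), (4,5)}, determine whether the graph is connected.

Step 1: Build adjacency list from edges:
  1: 3, 4, 6, 7
  2: 5, 6
  3: 1
  4: 1, 5
  5: 2, 4
  6: 1, 2
  7: 1

Step 2: Run BFS/DFS from vertex 1:
  Visited: {1, 3, 4, 6, 7, 5, 2}
  Reached 7 of 7 vertices

Step 3: All 7 vertices reached from vertex 1, so the graph is connected.
Answer: Yes, the graph is connected.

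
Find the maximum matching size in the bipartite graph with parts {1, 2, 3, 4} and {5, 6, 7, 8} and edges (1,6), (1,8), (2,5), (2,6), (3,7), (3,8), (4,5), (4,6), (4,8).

Step 1: List the neighbors of each left vertex:
  1: 6, 8
  2: 5, 6
  3: 7, 8
  4: 5, 6, 8

Step 2: Greedily match left vertices, then look for augmenting paths:
  Match 1 -- 6
  Match 2 -- 5
  Match 3 -- 7
  Match 4 -- 8
  No augmenting path remains.

Step 3: Verify this is maximum:
  Matching size 4 = min(|L|, |R|) = min(4, 4), which is an upper bound, so this matching is maximum.

Maximum matching: {(1,6), (2,5), (3,7), (4,8)}
Size: 4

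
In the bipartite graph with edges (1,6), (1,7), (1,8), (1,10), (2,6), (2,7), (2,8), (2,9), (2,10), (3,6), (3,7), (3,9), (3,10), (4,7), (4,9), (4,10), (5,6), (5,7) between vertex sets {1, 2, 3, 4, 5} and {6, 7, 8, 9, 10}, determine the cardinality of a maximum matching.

Step 1: List the neighbors of each left vertex:
  1: 6, 7, 8, 10
  2: 6, 7, 8, 9, 10
  3: 6, 7, 9, 10
  4: 7, 9, 10
  5: 6, 7

Step 2: Greedily match left vertices, then look for augmenting paths:
  Match 1 -- 8
  Match 2 -- 7
  Match 3 -- 9
  Match 4 -- 10
  Match 5 -- 6
  No augmenting path remains.

Step 3: Verify this is maximum:
  Matching size 5 = min(|L|, |R|) = min(5, 5), which is an upper bound, so this matching is maximum.

Maximum matching: {(1,8), (2,7), (3,9), (4,10), (5,6)}
Size: 5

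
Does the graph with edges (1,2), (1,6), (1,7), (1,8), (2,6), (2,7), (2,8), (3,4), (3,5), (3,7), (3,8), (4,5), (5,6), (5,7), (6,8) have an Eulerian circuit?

Step 1: Find the degree of each vertex:
  deg(1) = 4
  deg(2) = 4
  deg(3) = 4
  deg(4) = 2
  deg(5) = 4
  deg(6) = 4
  deg(7) = 4
  deg(8) = 4

Step 2: Count vertices with odd degree:
  All vertices have even degree (0 odd-degree vertices)

Step 3: Apply Euler's theorem:
  - Eulerian circuit exists iff graph is connected and all vertices have even degree
  - Eulerian path exists iff graph is connected and has 0 or 2 odd-degree vertices

Graph is connected with 0 odd-degree vertices.
Both Eulerian circuit and Eulerian path exist.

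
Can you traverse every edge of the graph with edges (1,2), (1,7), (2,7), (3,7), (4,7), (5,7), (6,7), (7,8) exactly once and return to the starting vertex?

Step 1: Find the degree of each vertex:
  deg(1) = 2
  deg(2) = 2
  deg(3) = 1
  deg(4) = 1
  deg(5) = 1
  deg(6) = 1
  deg(7) = 7
  deg(8) = 1

Step 2: Count vertices with odd degree:
  Odd-degree vertices: 3, 4, 5, 6, 7, 8 (6 total)

Step 3: Apply Euler's theorem:
  - Eulerian circuit exists iff graph is connected and all vertices have even degree
  - Eulerian path exists iff graph is connected and has 0 or 2 odd-degree vertices

Graph has 6 odd-degree vertices (need 0 or 2).
Neither Eulerian path nor Eulerian circuit exists.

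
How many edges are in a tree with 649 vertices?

A tree on n vertices always has exactly n - 1 edges.
For n = 649: edges = 649 - 1 = 648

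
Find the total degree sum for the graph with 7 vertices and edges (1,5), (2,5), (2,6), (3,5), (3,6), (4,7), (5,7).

Step 1: Count edges incident to each vertex:
  deg(1) = 1 (neighbors: 5)
  deg(2) = 2 (neighbors: 5, 6)
  deg(3) = 2 (neighbors: 5, 6)
  deg(4) = 1 (neighbors: 7)
  deg(5) = 4 (neighbors: 1, 2, 3, 7)
  deg(6) = 2 (neighbors: 2, 3)
  deg(7) = 2 (neighbors: 4, 5)

Step 2: Sum all degrees:
  1 + 2 + 2 + 1 + 4 + 2 + 2 = 14

Verification: sum of degrees = 2 * |E| = 2 * 7 = 14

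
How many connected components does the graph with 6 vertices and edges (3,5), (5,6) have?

Step 1: Build adjacency list from edges:
  1: (none)
  2: (none)
  3: 5
  4: (none)
  5: 3, 6
  6: 5

Step 2: Run BFS/DFS from vertex 1:
  Visited: {1}
  Reached 1 of 6 vertices

Step 3: Only 1 of 6 vertices reached. Graph is disconnected.
Connected components: {1}, {2}, {3, 5, 6}, {4}
Number of connected components: 4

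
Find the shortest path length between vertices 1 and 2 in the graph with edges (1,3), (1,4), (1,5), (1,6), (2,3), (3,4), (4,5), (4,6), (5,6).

Step 1: Build adjacency list:
  1: 3, 4, 5, 6
  2: 3
  3: 1, 2, 4
  4: 1, 3, 5, 6
  5: 1, 4, 6
  6: 1, 4, 5

Step 2: BFS from vertex 1 to find shortest path to 2:
  vertex 3 reached at distance 1
  vertex 4 reached at distance 1
  vertex 5 reached at distance 1
  vertex 6 reached at distance 1
  vertex 2 reached at distance 2

Step 3: Shortest path: 1 -> 3 -> 2
Path length: 2 edges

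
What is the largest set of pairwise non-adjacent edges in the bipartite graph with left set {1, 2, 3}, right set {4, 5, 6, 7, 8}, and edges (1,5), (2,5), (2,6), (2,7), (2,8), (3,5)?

Step 1: List the neighbors of each left vertex:
  1: 5
  2: 5, 6, 7, 8
  3: 5

Step 2: Greedily match left vertices, then look for augmenting paths:
  Match 1 -- 5
  Match 2 -- 6
  No augmenting path remains.

Step 3: Verify this is maximum:
  Matching has size 2. The vertex set {2, 5} covers every edge and has size 2; any matching has at most one edge per cover vertex, so 2 is maximum (König's theorem).

Maximum matching: {(1,5), (2,6)}
Size: 2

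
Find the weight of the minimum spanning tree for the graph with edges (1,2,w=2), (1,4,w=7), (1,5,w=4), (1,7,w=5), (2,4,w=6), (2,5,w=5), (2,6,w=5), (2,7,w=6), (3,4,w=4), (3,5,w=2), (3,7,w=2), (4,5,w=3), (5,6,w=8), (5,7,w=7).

Apply Kruskal's algorithm (sort edges by weight, add if no cycle):

Sorted edges by weight:
  (1,2) w=2
  (3,7) w=2
  (3,5) w=2
  (4,5) w=3
  (1,5) w=4
  (3,4) w=4
  (1,7) w=5
  (2,5) w=5
  (2,6) w=5
  (2,4) w=6
  (2,7) w=6
  (1,4) w=7
  (5,7) w=7
  (5,6) w=8

Add edge (1,2) w=2 -- no cycle. Running total: 2
Add edge (3,7) w=2 -- no cycle. Running total: 4
Add edge (3,5) w=2 -- no cycle. Running total: 6
Add edge (4,5) w=3 -- no cycle. Running total: 9
Add edge (1,5) w=4 -- no cycle. Running total: 13
Skip edge (3,4) w=4 -- would create cycle
Skip edge (1,7) w=5 -- would create cycle
Skip edge (2,5) w=5 -- would create cycle
Add edge (2,6) w=5 -- no cycle. Running total: 18

MST edges: (1,2,w=2), (3,7,w=2), (3,5,w=2), (4,5,w=3), (1,5,w=4), (2,6,w=5)
Total MST weight: 2 + 2 + 2 + 3 + 4 + 5 = 18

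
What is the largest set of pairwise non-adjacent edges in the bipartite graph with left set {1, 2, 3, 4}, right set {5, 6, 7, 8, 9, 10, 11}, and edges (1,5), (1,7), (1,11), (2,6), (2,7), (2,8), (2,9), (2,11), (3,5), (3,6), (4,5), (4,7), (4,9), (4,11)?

Step 1: List the neighbors of each left vertex:
  1: 5, 7, 11
  2: 6, 7, 8, 9, 11
  3: 5, 6
  4: 5, 7, 9, 11

Step 2: Greedily match left vertices, then look for augmenting paths:
  Match 1 -- 11
  Match 2 -- 6
  Match 3 -- 5
  Match 4 -- 7
  No augmenting path remains.

Step 3: Verify this is maximum:
  Matching size 4 = min(|L|, |R|) = min(4, 7), which is an upper bound, so this matching is maximum.

Maximum matching: {(1,11), (2,6), (3,5), (4,7)}
Size: 4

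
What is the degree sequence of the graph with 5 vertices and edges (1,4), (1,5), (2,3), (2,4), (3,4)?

Step 1: Count edges incident to each vertex:
  deg(1) = 2 (neighbors: 4, 5)
  deg(2) = 2 (neighbors: 3, 4)
  deg(3) = 2 (neighbors: 2, 4)
  deg(4) = 3 (neighbors: 1, 2, 3)
  deg(5) = 1 (neighbors: 1)

Step 2: Sort degrees in non-increasing order:
  Degrees: [2, 2, 2, 3, 1] -> sorted: [3, 2, 2, 2, 1]

Degree sequence: [3, 2, 2, 2, 1]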